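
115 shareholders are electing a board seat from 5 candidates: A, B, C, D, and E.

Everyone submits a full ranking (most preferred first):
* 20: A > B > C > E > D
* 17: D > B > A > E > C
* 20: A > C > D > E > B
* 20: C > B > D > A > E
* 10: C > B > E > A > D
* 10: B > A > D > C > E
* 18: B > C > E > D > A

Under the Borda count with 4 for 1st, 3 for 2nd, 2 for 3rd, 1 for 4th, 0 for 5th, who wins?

A: 20×4 + 17×2 + 20×4 + 20×1 + 10×1 + 10×3 + 18×0 = 254
B: 20×3 + 17×3 + 20×0 + 20×3 + 10×3 + 10×4 + 18×4 = 313
C: 20×2 + 17×0 + 20×3 + 20×4 + 10×4 + 10×1 + 18×3 = 284
D: 20×0 + 17×4 + 20×2 + 20×2 + 10×0 + 10×2 + 18×1 = 186
E: 20×1 + 17×1 + 20×1 + 20×0 + 10×2 + 10×0 + 18×2 = 113

B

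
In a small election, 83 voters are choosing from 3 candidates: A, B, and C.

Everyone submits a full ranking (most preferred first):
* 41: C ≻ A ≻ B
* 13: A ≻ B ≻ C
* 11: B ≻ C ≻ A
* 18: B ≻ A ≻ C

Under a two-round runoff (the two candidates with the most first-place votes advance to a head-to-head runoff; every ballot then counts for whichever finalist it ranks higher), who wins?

B

Round 1 first-place votes: A 13, B 29, C 41. C and B advance.
Runoff: C is ranked above B on 41 ballots, B above C on 42.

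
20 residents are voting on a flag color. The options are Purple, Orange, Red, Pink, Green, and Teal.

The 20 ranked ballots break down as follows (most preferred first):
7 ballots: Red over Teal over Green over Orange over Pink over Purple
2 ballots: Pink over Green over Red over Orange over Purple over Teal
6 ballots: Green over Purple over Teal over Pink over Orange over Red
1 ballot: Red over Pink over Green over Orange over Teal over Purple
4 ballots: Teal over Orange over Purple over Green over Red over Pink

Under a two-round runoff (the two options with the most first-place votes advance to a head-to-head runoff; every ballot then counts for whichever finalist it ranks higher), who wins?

Round 1 first-place votes: Purple 0, Orange 0, Red 8, Pink 2, Green 6, Teal 4. Red and Green advance.
Runoff: Red is ranked above Green on 8 ballots, Green above Red on 12.

Green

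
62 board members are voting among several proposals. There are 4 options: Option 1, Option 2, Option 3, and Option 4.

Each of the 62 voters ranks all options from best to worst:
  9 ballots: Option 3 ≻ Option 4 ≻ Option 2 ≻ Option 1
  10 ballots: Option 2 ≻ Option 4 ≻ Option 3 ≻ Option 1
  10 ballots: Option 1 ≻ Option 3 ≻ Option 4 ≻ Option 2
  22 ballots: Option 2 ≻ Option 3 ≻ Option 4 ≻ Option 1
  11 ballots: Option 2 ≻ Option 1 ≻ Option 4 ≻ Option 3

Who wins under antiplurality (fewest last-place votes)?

Last-place votes: Option 1 41, Option 2 10, Option 3 11, Option 4 0.

Option 4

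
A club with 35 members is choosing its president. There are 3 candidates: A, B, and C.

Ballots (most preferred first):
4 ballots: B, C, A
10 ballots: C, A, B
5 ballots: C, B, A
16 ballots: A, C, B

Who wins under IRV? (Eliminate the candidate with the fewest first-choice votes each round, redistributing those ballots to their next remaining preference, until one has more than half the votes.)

C

Round 1: A 16, B 4, C 15. B eliminated.
Round 2: A 16, C 19. C has a majority (≥18).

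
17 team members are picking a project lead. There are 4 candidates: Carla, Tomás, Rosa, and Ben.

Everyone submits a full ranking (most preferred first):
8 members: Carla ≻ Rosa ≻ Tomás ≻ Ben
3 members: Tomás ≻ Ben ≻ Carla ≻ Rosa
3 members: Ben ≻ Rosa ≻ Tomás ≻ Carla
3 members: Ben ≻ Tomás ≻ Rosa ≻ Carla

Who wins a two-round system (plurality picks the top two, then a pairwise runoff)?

Ben

Round 1 first-place votes: Carla 8, Tomás 3, Rosa 0, Ben 6. Carla and Ben advance.
Runoff: Carla is ranked above Ben on 8 ballots, Ben above Carla on 9.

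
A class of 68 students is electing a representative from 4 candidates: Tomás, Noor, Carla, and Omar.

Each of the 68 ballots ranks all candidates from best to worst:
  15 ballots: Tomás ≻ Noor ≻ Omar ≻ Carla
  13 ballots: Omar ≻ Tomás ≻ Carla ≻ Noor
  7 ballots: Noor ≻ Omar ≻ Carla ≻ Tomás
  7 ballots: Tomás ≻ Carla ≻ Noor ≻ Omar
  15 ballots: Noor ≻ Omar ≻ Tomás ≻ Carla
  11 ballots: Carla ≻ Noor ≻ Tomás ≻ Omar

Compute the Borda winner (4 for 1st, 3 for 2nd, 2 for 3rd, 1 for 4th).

Tomás: 15×4 + 13×3 + 7×1 + 7×4 + 15×2 + 11×2 = 186
Noor: 15×3 + 13×1 + 7×4 + 7×2 + 15×4 + 11×3 = 193
Carla: 15×1 + 13×2 + 7×2 + 7×3 + 15×1 + 11×4 = 135
Omar: 15×2 + 13×4 + 7×3 + 7×1 + 15×3 + 11×1 = 166

Noor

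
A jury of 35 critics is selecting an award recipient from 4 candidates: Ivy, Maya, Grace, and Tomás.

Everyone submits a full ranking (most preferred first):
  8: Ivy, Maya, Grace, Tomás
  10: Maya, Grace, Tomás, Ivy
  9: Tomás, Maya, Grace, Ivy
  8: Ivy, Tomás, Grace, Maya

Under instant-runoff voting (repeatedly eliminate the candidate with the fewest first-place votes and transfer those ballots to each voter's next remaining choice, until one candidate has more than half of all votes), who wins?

Maya

Round 1: Ivy 16, Maya 10, Grace 0, Tomás 9. Grace eliminated.
Round 2: Ivy 16, Maya 10, Tomás 9. Tomás eliminated.
Round 3: Ivy 16, Maya 19. Maya has a majority (≥18).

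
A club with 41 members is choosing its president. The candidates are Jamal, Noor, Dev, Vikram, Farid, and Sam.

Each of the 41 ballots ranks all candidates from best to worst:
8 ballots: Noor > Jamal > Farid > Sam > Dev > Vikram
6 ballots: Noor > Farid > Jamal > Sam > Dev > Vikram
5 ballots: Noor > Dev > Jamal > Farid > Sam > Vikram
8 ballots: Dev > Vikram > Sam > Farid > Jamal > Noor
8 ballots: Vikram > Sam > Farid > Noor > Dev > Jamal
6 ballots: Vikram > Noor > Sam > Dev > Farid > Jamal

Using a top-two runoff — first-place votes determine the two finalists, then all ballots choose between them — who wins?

Vikram

Round 1 first-place votes: Jamal 0, Noor 19, Dev 8, Vikram 14, Farid 0, Sam 0. Noor and Vikram advance.
Runoff: Noor is ranked above Vikram on 19 ballots, Vikram above Noor on 22.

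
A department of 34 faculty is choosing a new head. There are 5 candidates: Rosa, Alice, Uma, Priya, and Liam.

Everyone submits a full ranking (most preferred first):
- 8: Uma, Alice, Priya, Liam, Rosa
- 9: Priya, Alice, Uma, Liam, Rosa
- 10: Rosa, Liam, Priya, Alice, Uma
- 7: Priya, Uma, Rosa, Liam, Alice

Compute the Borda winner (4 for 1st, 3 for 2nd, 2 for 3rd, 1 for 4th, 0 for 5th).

Rosa: 8×0 + 9×0 + 10×4 + 7×2 = 54
Alice: 8×3 + 9×3 + 10×1 + 7×0 = 61
Uma: 8×4 + 9×2 + 10×0 + 7×3 = 71
Priya: 8×2 + 9×4 + 10×2 + 7×4 = 100
Liam: 8×1 + 9×1 + 10×3 + 7×1 = 54

Priya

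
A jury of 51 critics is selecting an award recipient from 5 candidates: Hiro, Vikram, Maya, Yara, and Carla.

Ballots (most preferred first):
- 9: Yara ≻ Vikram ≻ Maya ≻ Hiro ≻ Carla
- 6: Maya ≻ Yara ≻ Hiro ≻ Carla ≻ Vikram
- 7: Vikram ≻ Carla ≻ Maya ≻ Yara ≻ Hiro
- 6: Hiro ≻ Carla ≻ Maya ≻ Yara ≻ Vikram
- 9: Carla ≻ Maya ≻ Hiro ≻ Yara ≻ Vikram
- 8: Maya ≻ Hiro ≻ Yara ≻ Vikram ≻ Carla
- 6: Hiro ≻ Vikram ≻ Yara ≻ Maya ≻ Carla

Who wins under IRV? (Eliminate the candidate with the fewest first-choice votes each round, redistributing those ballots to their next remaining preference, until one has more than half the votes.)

Maya

Round 1: Hiro 12, Vikram 7, Maya 14, Yara 9, Carla 9. Vikram eliminated.
Round 2: Hiro 12, Maya 14, Yara 9, Carla 16. Yara eliminated.
Round 3: Hiro 12, Maya 23, Carla 16. Hiro eliminated.
Round 4: Maya 29, Carla 22. Maya has a majority (≥26).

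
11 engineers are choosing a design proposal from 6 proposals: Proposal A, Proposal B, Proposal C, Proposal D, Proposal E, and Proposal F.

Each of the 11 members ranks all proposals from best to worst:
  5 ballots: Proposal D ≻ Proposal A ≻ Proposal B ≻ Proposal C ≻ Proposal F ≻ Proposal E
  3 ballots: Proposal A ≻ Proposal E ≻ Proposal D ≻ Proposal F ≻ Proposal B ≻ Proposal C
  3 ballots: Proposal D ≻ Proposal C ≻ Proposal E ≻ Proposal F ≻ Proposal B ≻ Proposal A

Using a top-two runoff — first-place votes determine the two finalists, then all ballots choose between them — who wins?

Proposal D

Round 1 first-place votes: Proposal A 3, Proposal B 0, Proposal C 0, Proposal D 8, Proposal E 0, Proposal F 0. Proposal D and Proposal A advance.
Runoff: Proposal D is ranked above Proposal A on 8 ballots, Proposal A above Proposal D on 3.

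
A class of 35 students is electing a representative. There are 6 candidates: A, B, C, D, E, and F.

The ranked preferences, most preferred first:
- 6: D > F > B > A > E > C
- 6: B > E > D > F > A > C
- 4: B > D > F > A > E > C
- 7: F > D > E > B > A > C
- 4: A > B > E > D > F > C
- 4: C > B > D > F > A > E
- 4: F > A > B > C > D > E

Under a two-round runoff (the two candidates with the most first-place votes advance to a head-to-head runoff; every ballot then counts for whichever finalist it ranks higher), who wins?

Round 1 first-place votes: A 4, B 10, C 4, D 6, E 0, F 11. F and B advance.
Runoff: F is ranked above B on 17 ballots, B above F on 18.

B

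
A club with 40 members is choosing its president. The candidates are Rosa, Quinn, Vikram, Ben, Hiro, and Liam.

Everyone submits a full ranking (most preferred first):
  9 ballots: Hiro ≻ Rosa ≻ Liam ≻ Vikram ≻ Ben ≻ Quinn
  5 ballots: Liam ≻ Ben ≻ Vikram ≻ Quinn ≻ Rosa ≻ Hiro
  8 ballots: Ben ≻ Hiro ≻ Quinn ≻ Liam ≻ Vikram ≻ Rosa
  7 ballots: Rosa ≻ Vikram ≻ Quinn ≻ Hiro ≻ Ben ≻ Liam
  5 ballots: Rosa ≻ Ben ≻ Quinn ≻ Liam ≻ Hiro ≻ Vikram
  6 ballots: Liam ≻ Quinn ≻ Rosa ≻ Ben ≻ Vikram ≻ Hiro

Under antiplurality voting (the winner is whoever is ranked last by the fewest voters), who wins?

Ben

Last-place votes: Rosa 8, Quinn 9, Vikram 5, Ben 0, Hiro 11, Liam 7.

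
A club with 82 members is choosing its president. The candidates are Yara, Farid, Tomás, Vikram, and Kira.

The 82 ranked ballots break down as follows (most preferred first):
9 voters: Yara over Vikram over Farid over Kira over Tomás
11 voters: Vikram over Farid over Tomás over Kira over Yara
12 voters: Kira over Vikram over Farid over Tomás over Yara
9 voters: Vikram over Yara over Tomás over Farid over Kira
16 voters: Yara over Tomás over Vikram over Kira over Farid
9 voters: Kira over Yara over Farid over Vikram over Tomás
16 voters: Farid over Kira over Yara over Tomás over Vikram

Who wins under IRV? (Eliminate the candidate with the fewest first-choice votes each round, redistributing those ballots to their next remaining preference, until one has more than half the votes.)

Kira

Round 1: Yara 25, Farid 16, Tomás 0, Vikram 20, Kira 21. Tomás eliminated.
Round 2: Yara 25, Farid 16, Vikram 20, Kira 21. Farid eliminated.
Round 3: Yara 25, Vikram 20, Kira 37. Vikram eliminated.
Round 4: Yara 34, Kira 48. Kira has a majority (≥42).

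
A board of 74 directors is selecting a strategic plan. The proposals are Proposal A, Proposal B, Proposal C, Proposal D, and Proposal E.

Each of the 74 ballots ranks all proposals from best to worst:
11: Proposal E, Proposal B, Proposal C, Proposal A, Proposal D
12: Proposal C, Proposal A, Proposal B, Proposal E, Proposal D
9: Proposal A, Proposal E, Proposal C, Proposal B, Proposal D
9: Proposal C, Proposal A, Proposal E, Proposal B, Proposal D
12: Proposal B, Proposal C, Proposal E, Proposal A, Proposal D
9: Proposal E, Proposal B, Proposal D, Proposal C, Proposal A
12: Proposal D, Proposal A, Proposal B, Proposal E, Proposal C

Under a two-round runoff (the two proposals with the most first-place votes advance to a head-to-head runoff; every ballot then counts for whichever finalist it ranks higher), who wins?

Proposal E

Round 1 first-place votes: Proposal A 9, Proposal B 12, Proposal C 21, Proposal D 12, Proposal E 20. Proposal C and Proposal E advance.
Runoff: Proposal C is ranked above Proposal E on 33 ballots, Proposal E above Proposal C on 41.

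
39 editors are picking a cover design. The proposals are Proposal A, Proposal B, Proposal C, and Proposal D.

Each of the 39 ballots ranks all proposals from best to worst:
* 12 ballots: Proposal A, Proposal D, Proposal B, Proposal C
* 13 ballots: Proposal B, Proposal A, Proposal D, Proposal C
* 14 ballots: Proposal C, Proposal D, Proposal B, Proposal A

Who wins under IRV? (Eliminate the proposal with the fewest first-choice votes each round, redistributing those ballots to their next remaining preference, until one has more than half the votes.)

Round 1: Proposal A 12, Proposal B 13, Proposal C 14, Proposal D 0. Proposal D eliminated.
Round 2: Proposal A 12, Proposal B 13, Proposal C 14. Proposal A eliminated.
Round 3: Proposal B 25, Proposal C 14. Proposal B has a majority (≥20).

Proposal B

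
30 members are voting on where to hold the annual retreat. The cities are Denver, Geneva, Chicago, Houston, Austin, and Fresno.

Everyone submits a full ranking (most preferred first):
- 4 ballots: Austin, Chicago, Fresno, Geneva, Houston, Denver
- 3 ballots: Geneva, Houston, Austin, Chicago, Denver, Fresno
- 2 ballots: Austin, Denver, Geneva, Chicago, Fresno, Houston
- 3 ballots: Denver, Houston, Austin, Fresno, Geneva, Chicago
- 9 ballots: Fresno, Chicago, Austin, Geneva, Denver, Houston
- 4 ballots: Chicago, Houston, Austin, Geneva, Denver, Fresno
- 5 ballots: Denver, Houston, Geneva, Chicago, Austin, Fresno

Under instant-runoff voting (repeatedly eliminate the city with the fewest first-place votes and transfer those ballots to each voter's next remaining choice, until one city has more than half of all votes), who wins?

Austin

Round 1: Denver 8, Geneva 3, Chicago 4, Houston 0, Austin 6, Fresno 9. Houston eliminated.
Round 2: Denver 8, Geneva 3, Chicago 4, Austin 6, Fresno 9. Geneva eliminated.
Round 3: Denver 8, Chicago 4, Austin 9, Fresno 9. Chicago eliminated.
Round 4: Denver 8, Austin 13, Fresno 9. Denver eliminated.
Round 5: Austin 21, Fresno 9. Austin has a majority (≥16).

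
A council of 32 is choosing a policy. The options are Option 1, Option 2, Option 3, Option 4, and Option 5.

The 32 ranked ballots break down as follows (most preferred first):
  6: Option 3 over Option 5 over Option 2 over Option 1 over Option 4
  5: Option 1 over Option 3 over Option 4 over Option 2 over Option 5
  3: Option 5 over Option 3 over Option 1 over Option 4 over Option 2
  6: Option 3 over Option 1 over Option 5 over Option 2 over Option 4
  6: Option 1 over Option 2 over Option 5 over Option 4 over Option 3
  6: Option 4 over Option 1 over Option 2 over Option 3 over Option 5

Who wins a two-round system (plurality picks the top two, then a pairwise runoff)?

Option 1

Round 1 first-place votes: Option 1 11, Option 2 0, Option 3 12, Option 4 6, Option 5 3. Option 3 and Option 1 advance.
Runoff: Option 3 is ranked above Option 1 on 15 ballots, Option 1 above Option 3 on 17.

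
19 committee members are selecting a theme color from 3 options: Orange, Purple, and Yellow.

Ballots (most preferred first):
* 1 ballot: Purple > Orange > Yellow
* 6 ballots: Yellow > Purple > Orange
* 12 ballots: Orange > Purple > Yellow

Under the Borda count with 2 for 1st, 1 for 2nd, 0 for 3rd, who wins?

Orange: 1×1 + 6×0 + 12×2 = 25
Purple: 1×2 + 6×1 + 12×1 = 20
Yellow: 1×0 + 6×2 + 12×0 = 12

Orange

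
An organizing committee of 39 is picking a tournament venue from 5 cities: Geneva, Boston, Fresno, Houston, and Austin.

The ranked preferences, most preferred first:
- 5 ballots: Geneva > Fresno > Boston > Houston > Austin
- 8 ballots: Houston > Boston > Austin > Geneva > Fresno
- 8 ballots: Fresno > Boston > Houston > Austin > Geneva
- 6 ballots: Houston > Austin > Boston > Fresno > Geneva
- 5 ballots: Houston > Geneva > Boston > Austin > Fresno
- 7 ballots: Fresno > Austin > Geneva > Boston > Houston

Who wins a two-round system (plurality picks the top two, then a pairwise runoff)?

Fresno

Round 1 first-place votes: Geneva 5, Boston 0, Fresno 15, Houston 19, Austin 0. Houston and Fresno advance.
Runoff: Houston is ranked above Fresno on 19 ballots, Fresno above Houston on 20.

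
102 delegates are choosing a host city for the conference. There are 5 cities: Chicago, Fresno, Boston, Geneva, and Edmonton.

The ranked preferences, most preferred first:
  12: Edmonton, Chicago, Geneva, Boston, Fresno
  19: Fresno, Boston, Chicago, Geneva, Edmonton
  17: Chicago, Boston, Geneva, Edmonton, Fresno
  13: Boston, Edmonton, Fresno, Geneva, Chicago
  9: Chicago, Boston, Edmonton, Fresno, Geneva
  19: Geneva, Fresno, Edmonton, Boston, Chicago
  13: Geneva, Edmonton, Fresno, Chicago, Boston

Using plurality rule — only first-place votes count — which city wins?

First-place votes: Chicago 26, Fresno 19, Boston 13, Geneva 32, Edmonton 12.

Geneva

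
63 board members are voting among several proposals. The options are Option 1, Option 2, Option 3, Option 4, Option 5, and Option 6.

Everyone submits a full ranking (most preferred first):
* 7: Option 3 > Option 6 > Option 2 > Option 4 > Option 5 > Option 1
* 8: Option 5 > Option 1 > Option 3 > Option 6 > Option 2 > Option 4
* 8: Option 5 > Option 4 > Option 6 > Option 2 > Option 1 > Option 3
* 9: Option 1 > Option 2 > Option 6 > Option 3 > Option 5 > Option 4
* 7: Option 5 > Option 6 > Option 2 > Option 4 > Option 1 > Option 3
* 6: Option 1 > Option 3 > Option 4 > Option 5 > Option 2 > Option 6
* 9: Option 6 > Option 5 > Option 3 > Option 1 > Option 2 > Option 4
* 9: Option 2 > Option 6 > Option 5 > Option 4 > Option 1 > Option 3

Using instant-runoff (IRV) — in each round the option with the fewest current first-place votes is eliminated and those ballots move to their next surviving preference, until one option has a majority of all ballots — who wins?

Option 6

Round 1: Option 1 15, Option 2 9, Option 3 7, Option 4 0, Option 5 23, Option 6 9. Option 4 eliminated.
Round 2: Option 1 15, Option 2 9, Option 3 7, Option 5 23, Option 6 9. Option 3 eliminated.
Round 3: Option 1 15, Option 2 9, Option 5 23, Option 6 16. Option 2 eliminated.
Round 4: Option 1 15, Option 5 23, Option 6 25. Option 1 eliminated.
Round 5: Option 5 29, Option 6 34. Option 6 has a majority (≥32).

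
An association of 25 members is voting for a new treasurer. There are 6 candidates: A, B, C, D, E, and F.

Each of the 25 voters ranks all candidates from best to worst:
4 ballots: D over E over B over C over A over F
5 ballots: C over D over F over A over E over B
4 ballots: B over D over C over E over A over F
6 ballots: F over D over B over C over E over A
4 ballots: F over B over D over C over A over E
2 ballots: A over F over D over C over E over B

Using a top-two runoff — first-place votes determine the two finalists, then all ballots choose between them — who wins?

C

Round 1 first-place votes: A 2, B 4, C 5, D 4, E 0, F 10. F and C advance.
Runoff: F is ranked above C on 12 ballots, C above F on 13.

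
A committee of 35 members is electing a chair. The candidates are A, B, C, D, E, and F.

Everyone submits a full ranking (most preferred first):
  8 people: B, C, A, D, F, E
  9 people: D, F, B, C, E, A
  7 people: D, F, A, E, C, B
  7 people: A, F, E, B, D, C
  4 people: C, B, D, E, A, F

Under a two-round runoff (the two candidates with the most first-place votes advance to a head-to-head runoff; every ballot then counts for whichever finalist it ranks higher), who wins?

B

Round 1 first-place votes: A 7, B 8, C 4, D 16, E 0, F 0. D and B advance.
Runoff: D is ranked above B on 16 ballots, B above D on 19.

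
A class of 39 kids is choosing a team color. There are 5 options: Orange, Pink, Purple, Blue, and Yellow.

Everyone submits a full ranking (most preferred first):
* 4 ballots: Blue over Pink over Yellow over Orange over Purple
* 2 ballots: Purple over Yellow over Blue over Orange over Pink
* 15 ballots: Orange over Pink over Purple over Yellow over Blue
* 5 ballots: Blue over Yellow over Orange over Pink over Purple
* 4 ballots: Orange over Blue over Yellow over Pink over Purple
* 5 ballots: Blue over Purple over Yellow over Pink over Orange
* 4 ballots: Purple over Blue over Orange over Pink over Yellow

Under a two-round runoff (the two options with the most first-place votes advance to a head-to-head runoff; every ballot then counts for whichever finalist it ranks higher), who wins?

Round 1 first-place votes: Orange 19, Pink 0, Purple 6, Blue 14, Yellow 0. Orange and Blue advance.
Runoff: Orange is ranked above Blue on 19 ballots, Blue above Orange on 20.

Blue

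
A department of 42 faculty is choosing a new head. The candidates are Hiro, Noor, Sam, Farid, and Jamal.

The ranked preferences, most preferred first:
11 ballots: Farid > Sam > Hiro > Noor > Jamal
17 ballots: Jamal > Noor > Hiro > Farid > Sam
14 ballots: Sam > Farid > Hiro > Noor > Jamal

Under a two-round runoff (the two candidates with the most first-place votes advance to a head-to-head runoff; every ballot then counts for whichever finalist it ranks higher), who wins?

Round 1 first-place votes: Hiro 0, Noor 0, Sam 14, Farid 11, Jamal 17. Jamal and Sam advance.
Runoff: Jamal is ranked above Sam on 17 ballots, Sam above Jamal on 25.

Sam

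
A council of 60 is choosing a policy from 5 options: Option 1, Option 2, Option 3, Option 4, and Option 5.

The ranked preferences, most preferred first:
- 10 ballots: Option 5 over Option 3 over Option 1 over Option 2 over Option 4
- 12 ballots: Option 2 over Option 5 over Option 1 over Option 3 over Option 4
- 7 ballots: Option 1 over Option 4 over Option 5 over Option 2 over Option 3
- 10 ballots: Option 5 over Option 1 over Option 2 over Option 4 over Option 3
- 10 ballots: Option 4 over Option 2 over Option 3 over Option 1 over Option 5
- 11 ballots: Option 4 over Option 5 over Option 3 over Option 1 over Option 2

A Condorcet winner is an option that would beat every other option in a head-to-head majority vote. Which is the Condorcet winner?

Option 5 vs Option 1: 43–17
Option 5 vs Option 2: 38–22
Option 5 vs Option 3: 50–10
Option 5 vs Option 4: 32–28
Option 5 beats every other option.

Option 5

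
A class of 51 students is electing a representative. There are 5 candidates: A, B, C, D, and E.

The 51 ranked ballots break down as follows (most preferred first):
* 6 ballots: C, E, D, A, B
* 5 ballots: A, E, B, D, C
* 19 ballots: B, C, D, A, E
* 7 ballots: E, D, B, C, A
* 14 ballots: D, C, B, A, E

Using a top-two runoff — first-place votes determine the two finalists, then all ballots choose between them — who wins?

D

Round 1 first-place votes: A 5, B 19, C 6, D 14, E 7. B and D advance.
Runoff: B is ranked above D on 24 ballots, D above B on 27.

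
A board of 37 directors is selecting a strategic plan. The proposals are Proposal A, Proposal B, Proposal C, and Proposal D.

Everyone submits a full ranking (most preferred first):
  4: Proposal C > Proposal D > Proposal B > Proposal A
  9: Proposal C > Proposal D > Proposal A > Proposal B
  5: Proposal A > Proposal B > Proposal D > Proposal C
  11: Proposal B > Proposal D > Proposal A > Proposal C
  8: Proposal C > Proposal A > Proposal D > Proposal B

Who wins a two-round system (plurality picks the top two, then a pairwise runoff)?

Proposal C

Round 1 first-place votes: Proposal A 5, Proposal B 11, Proposal C 21, Proposal D 0. Proposal C and Proposal B advance.
Runoff: Proposal C is ranked above Proposal B on 21 ballots, Proposal B above Proposal C on 16.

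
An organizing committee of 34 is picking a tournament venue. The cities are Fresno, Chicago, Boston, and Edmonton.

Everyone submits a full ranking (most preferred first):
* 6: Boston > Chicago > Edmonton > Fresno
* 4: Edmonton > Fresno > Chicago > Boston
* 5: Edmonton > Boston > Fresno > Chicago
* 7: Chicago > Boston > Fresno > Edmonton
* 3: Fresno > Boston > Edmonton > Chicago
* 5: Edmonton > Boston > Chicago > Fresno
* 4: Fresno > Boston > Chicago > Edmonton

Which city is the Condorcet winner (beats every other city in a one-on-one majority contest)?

Boston vs Fresno: 23–11
Boston vs Chicago: 23–11
Boston vs Edmonton: 20–14
Boston beats every other city.

Boston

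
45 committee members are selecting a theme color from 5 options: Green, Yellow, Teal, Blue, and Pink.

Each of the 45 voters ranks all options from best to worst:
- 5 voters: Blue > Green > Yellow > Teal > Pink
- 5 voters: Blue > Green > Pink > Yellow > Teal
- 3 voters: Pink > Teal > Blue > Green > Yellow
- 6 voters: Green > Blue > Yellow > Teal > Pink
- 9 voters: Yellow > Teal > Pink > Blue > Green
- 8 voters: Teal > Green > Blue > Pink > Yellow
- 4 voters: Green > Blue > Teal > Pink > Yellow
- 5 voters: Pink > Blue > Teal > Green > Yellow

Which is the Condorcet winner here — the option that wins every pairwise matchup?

Blue

Blue vs Green: 27–18
Blue vs Yellow: 36–9
Blue vs Teal: 25–20
Blue vs Pink: 28–17
Blue beats every other option.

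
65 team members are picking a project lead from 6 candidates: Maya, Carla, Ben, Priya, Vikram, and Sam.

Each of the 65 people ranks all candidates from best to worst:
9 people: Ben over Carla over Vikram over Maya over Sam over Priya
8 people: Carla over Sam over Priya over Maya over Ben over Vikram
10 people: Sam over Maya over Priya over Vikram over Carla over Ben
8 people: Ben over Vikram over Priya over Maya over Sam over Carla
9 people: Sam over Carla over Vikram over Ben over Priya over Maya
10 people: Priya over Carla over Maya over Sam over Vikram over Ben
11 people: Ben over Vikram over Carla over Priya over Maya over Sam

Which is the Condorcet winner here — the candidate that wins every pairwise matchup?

Carla

Carla vs Maya: 47–18
Carla vs Ben: 37–28
Carla vs Priya: 37–28
Carla vs Vikram: 36–29
Carla vs Sam: 38–27
Carla beats every other candidate.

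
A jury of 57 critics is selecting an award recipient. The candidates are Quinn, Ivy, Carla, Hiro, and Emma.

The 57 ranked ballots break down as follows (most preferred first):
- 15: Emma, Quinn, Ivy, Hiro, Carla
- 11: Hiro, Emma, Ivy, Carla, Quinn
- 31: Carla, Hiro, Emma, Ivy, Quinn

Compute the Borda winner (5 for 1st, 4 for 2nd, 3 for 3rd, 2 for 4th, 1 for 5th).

Quinn: 15×4 + 11×1 + 31×1 = 102
Ivy: 15×3 + 11×3 + 31×2 = 140
Carla: 15×1 + 11×2 + 31×5 = 192
Hiro: 15×2 + 11×5 + 31×4 = 209
Emma: 15×5 + 11×4 + 31×3 = 212

Emma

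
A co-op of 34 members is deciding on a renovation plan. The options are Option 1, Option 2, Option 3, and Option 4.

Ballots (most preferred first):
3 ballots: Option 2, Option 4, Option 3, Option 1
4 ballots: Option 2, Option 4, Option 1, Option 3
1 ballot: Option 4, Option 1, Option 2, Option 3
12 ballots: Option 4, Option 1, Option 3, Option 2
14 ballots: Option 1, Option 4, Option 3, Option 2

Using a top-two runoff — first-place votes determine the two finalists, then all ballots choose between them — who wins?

Option 4

Round 1 first-place votes: Option 1 14, Option 2 7, Option 3 0, Option 4 13. Option 1 and Option 4 advance.
Runoff: Option 1 is ranked above Option 4 on 14 ballots, Option 4 above Option 1 on 20.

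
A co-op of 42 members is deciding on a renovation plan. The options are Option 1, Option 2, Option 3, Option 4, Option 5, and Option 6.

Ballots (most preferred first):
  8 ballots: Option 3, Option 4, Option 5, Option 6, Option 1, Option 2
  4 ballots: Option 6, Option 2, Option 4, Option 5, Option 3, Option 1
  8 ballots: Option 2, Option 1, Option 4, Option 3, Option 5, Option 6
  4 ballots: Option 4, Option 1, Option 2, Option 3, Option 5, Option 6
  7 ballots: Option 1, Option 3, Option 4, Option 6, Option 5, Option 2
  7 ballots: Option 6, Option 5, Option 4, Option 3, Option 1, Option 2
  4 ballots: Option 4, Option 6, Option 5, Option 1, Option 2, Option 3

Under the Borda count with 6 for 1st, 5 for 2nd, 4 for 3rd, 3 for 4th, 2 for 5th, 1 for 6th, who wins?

Option 4

Option 1: 8×2 + 4×1 + 8×5 + 4×5 + 7×6 + 7×2 + 4×3 = 148
Option 2: 8×1 + 4×5 + 8×6 + 4×4 + 7×1 + 7×1 + 4×2 = 114
Option 3: 8×6 + 4×2 + 8×3 + 4×3 + 7×5 + 7×3 + 4×1 = 152
Option 4: 8×5 + 4×4 + 8×4 + 4×6 + 7×4 + 7×4 + 4×6 = 192
Option 5: 8×4 + 4×3 + 8×2 + 4×2 + 7×2 + 7×5 + 4×4 = 133
Option 6: 8×3 + 4×6 + 8×1 + 4×1 + 7×3 + 7×6 + 4×5 = 143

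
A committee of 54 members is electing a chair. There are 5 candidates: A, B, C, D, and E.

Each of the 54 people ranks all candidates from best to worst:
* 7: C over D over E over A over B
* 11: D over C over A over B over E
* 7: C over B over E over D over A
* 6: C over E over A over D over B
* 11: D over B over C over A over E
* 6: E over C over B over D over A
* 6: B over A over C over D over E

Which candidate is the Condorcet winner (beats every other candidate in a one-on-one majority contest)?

C

C vs A: 48–6
C vs B: 37–17
C vs D: 32–22
C vs E: 48–6
C beats every other candidate.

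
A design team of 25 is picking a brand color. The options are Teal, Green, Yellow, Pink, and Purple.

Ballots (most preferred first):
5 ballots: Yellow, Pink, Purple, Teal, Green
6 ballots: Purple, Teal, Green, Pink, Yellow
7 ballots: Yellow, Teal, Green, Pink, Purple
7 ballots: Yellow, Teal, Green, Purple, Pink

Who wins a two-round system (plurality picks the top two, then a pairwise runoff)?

Round 1 first-place votes: Teal 0, Green 0, Yellow 19, Pink 0, Purple 6. Yellow and Purple advance.
Runoff: Yellow is ranked above Purple on 19 ballots, Purple above Yellow on 6.

Yellow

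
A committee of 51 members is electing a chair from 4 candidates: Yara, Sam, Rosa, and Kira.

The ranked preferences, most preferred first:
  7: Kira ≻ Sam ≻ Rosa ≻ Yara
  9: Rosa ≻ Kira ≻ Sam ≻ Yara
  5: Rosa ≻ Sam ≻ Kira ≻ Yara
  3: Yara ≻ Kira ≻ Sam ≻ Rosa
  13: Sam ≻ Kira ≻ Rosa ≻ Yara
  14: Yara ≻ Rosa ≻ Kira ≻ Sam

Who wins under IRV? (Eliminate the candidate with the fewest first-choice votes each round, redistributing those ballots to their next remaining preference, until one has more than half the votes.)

Round 1: Yara 17, Sam 13, Rosa 14, Kira 7. Kira eliminated.
Round 2: Yara 17, Sam 20, Rosa 14. Rosa eliminated.
Round 3: Yara 17, Sam 34. Sam has a majority (≥26).

Sam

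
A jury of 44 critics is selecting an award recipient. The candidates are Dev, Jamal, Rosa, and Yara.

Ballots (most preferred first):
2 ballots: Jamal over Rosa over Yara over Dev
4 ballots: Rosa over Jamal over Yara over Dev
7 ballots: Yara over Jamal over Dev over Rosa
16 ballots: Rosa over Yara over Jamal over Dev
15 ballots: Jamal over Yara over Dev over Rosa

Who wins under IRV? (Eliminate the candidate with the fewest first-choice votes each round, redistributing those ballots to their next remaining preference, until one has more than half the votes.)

Jamal

Round 1: Dev 0, Jamal 17, Rosa 20, Yara 7. Dev eliminated.
Round 2: Jamal 17, Rosa 20, Yara 7. Yara eliminated.
Round 3: Jamal 24, Rosa 20. Jamal has a majority (≥23).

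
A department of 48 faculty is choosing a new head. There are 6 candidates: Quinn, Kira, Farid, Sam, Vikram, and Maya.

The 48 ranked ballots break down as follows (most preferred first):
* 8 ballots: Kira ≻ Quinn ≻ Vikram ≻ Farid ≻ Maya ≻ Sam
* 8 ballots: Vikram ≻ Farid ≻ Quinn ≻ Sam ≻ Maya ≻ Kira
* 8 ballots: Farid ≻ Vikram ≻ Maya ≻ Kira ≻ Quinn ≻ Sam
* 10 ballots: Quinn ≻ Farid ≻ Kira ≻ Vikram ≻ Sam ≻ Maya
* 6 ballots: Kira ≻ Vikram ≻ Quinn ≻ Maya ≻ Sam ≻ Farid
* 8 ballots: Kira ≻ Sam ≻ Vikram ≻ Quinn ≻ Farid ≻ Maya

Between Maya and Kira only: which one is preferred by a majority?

Kira

Maya is ranked above Kira on 16 ballots; Kira above Maya on 32.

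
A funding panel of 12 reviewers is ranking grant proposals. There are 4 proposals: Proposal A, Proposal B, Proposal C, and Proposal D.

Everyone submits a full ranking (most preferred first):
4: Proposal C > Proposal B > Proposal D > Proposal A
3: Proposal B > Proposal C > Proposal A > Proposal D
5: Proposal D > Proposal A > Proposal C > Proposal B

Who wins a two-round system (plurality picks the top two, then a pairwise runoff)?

Proposal C

Round 1 first-place votes: Proposal A 0, Proposal B 3, Proposal C 4, Proposal D 5. Proposal D and Proposal C advance.
Runoff: Proposal D is ranked above Proposal C on 5 ballots, Proposal C above Proposal D on 7.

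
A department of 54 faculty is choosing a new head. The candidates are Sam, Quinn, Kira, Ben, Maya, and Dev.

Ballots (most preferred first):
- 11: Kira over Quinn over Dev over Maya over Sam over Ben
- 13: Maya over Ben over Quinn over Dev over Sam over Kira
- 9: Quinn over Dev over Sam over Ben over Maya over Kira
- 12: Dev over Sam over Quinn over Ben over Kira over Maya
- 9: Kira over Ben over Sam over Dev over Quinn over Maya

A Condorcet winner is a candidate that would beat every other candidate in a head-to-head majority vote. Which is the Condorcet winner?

Quinn vs Sam: 33–21
Quinn vs Kira: 34–20
Quinn vs Ben: 32–22
Quinn vs Maya: 41–13
Quinn vs Dev: 33–21
Quinn beats every other candidate.

Quinn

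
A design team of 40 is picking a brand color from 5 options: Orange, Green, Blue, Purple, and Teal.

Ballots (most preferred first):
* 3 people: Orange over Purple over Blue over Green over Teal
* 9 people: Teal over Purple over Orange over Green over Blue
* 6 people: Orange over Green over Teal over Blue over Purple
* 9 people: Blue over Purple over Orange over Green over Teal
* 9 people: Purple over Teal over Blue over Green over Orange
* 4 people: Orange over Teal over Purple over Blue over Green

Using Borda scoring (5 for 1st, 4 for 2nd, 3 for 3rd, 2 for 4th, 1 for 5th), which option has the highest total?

Purple

Orange: 3×5 + 9×3 + 6×5 + 9×3 + 9×1 + 4×5 = 128
Green: 3×2 + 9×2 + 6×4 + 9×2 + 9×2 + 4×1 = 88
Blue: 3×3 + 9×1 + 6×2 + 9×5 + 9×3 + 4×2 = 110
Purple: 3×4 + 9×4 + 6×1 + 9×4 + 9×5 + 4×3 = 147
Teal: 3×1 + 9×5 + 6×3 + 9×1 + 9×4 + 4×4 = 127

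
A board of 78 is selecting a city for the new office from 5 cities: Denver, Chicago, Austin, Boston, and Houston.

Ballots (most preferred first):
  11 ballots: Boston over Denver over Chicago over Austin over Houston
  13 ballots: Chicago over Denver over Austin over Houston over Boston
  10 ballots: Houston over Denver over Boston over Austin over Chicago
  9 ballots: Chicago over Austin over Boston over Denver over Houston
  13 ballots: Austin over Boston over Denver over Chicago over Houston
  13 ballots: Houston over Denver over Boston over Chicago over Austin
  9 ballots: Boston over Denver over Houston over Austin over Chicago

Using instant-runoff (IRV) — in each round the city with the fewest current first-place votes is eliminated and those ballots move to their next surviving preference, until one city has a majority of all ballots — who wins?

Round 1: Denver 0, Chicago 22, Austin 13, Boston 20, Houston 23. Denver eliminated.
Round 2: Chicago 22, Austin 13, Boston 20, Houston 23. Austin eliminated.
Round 3: Chicago 22, Boston 33, Houston 23. Chicago eliminated.
Round 4: Boston 42, Houston 36. Boston has a majority (≥40).

Boston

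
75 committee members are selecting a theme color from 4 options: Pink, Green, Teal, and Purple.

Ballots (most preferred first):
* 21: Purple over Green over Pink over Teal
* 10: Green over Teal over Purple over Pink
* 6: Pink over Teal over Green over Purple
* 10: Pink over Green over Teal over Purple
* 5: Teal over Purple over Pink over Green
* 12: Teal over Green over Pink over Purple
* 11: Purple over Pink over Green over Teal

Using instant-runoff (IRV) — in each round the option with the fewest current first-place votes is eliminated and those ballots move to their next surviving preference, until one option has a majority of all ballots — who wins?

Round 1: Pink 16, Green 10, Teal 17, Purple 32. Green eliminated.
Round 2: Pink 16, Teal 27, Purple 32. Pink eliminated.
Round 3: Teal 43, Purple 32. Teal has a majority (≥38).

Teal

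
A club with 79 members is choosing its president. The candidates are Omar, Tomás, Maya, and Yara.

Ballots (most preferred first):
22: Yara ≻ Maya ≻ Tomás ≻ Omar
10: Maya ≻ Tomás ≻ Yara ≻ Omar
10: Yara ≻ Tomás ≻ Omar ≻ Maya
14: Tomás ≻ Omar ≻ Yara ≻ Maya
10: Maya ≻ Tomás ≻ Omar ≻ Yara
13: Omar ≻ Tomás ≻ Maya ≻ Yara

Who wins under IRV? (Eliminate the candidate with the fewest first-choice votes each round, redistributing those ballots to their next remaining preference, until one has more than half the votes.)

Tomás

Round 1: Omar 13, Tomás 14, Maya 20, Yara 32. Omar eliminated.
Round 2: Tomás 27, Maya 20, Yara 32. Maya eliminated.
Round 3: Tomás 47, Yara 32. Tomás has a majority (≥40).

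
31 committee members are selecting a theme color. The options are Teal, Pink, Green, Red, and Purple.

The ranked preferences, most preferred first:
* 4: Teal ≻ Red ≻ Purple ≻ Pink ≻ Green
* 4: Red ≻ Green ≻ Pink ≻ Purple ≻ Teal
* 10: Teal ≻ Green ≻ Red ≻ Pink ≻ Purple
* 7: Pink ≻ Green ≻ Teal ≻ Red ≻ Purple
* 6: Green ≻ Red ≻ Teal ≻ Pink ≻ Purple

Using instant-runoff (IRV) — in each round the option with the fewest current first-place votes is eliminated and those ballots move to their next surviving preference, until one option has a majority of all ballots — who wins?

Round 1: Teal 14, Pink 7, Green 6, Red 4, Purple 0. Purple eliminated.
Round 2: Teal 14, Pink 7, Green 6, Red 4. Red eliminated.
Round 3: Teal 14, Pink 7, Green 10. Pink eliminated.
Round 4: Teal 14, Green 17. Green has a majority (≥16).

Green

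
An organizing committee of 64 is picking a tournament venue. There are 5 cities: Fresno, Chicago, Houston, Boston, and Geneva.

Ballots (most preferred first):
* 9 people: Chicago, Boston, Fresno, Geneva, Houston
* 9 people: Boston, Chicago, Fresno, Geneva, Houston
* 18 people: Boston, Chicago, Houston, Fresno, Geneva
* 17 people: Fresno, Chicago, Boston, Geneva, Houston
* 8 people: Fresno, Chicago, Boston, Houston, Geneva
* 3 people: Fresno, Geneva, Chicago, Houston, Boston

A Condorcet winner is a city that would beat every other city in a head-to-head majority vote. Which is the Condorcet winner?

Chicago vs Fresno: 36–28
Chicago vs Houston: 64–0
Chicago vs Boston: 37–27
Chicago vs Geneva: 61–3
Chicago beats every other city.

Chicago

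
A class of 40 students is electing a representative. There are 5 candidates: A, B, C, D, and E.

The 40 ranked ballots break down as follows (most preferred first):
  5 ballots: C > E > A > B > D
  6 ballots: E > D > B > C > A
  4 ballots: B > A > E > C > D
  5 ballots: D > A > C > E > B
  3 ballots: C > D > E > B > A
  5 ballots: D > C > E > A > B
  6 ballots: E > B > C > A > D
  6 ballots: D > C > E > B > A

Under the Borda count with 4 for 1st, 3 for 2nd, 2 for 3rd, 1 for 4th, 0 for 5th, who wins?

A: 5×2 + 6×0 + 4×3 + 5×3 + 3×0 + 5×1 + 6×1 + 6×0 = 48
B: 5×1 + 6×2 + 4×4 + 5×0 + 3×1 + 5×0 + 6×3 + 6×1 = 60
C: 5×4 + 6×1 + 4×1 + 5×2 + 3×4 + 5×3 + 6×2 + 6×3 = 97
D: 5×0 + 6×3 + 4×0 + 5×4 + 3×3 + 5×4 + 6×0 + 6×4 = 91
E: 5×3 + 6×4 + 4×2 + 5×1 + 3×2 + 5×2 + 6×4 + 6×2 = 104

E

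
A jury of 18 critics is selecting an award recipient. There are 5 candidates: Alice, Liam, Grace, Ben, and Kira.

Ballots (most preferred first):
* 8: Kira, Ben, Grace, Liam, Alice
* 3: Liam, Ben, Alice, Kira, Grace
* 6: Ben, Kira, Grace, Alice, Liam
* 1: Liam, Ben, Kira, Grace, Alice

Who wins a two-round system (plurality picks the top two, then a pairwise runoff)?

Ben

Round 1 first-place votes: Alice 0, Liam 4, Grace 0, Ben 6, Kira 8. Kira and Ben advance.
Runoff: Kira is ranked above Ben on 8 ballots, Ben above Kira on 10.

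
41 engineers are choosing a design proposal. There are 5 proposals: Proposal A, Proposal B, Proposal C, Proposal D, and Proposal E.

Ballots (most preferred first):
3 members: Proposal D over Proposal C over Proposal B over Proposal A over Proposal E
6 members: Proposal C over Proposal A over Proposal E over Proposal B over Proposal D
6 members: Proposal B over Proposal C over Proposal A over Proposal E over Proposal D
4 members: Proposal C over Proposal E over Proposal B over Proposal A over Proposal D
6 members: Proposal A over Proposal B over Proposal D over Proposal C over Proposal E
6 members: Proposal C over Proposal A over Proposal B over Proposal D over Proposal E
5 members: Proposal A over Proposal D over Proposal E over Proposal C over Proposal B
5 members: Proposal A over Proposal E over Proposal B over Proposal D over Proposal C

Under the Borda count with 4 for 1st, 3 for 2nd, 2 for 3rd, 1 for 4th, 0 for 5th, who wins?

Proposal A: 3×1 + 6×3 + 6×2 + 4×1 + 6×4 + 6×3 + 5×4 + 5×4 = 119
Proposal B: 3×2 + 6×1 + 6×4 + 4×2 + 6×3 + 6×2 + 5×0 + 5×2 = 84
Proposal C: 3×3 + 6×4 + 6×3 + 4×4 + 6×1 + 6×4 + 5×1 + 5×0 = 102
Proposal D: 3×4 + 6×0 + 6×0 + 4×0 + 6×2 + 6×1 + 5×3 + 5×1 = 50
Proposal E: 3×0 + 6×2 + 6×1 + 4×3 + 6×0 + 6×0 + 5×2 + 5×3 = 55

Proposal A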